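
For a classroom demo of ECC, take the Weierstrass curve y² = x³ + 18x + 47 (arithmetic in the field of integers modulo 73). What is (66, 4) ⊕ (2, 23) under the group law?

(41, 65)

(66, 4) + (2, 23). λ = (23 - 4)/(2 - 66) ≡ 19/9 mod 73. 9⁻¹ ≡ 65 (mod 73) since 9·65 = 585 ≡ 1, so λ ≡ 67.
  x = λ² - 66 - 2 = 4489 - 68 ≡ 41; y = λ·(66 - 41) - 4 ≡ 65. → (41, 65)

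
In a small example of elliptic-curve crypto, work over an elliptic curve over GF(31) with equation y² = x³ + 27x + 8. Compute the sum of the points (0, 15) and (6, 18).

(0, 15) + (6, 18). λ = (18 - 15)/(6 - 0) ≡ 3/6 mod 31. 6⁻¹ ≡ 26 (mod 31), so λ ≡ 16.
  x = λ² - 0 - 6 = 256 - 6 ≡ 2; y = λ·(0 - 2) - 15 ≡ 15. → (2, 15)

(2, 15)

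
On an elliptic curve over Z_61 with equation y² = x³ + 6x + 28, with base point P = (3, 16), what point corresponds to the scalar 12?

(2, 29)

Double-and-add on 12 = (1100)₂. Start with P = (3, 16) for the leading 1-bit.
double: tangent at (3, 16): λ = (3·3² + 6)/(2·16) ≡ 33/32. 32⁻¹ ≡ 21 (mod 61) since 32·21 = 672 ≡ 1, so λ ≡ 33·21 ≡ 22.
  x = λ² - 3 - 3 = 484 - 6 ≡ 51; y = λ·(3 - 51) - 16 ≡ 26. → (51, 26)
add P: (51, 26) + (3, 16). λ = (16 - 26)/(3 - 51) ≡ 51/13 mod 61. 13⁻¹ ≡ 47 (mod 61), so λ ≡ 18.
  x = λ² - 51 - 3 = 324 - 54 ≡ 26; y = λ·(51 - 26) - 26 ≡ 58. → (26, 58)
double: tangent at (26, 58): λ = (3·26² + 6)/(2·58) ≡ 21/55. 55⁻¹ ≡ 10 (mod 61), so λ ≡ 21·10 ≡ 27.
  x = λ² - 26 - 26 = 729 - 52 ≡ 6; y = λ·(26 - 6) - 58 ≡ 55. → (6, 55)
double: tangent at (6, 55): λ = (3·6² + 6)/(2·55) ≡ 53/49. 49⁻¹ ≡ 5 (mod 61) since 49·5 = 245 ≡ 1, so λ ≡ 53·5 ≡ 21.
  x = λ² - 6 - 6 = 441 - 12 ≡ 2; y = λ·(6 - 2) - 55 ≡ 29. → (2, 29)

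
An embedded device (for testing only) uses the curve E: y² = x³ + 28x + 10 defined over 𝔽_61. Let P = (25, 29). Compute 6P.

(26, 21)

Repeated addition: build up to 6P.
2P: tangent at (25, 29): λ = (3·25² + 28)/(2·29) ≡ 12/58. 58⁻¹ ≡ 20 (mod 61) since 58·20 = 1160 ≡ 1, so λ ≡ 12·20 ≡ 57.
  x = λ² - 25 - 25 = 3249 - 50 ≡ 27; y = λ·(25 - 27) - 29 ≡ 40. → (27, 40)
3P: (27, 40) + (25, 29). λ = (29 - 40)/(25 - 27) ≡ 50/59 mod 61. 59⁻¹ ≡ 30 (mod 61), so λ ≡ 36.
  x = λ² - 27 - 25 = 1296 - 52 ≡ 24; y = λ·(27 - 24) - 40 ≡ 7. → (24, 7)
4P: (24, 7) + (25, 29). λ = (29 - 7)/(25 - 24) ≡ 22/1 mod 61. 1⁻¹ ≡ 1 (mod 61) since 1·1 = 1 ≡ 1, so λ ≡ 22.
  x = λ² - 24 - 25 = 484 - 49 ≡ 8; y = λ·(24 - 8) - 7 ≡ 40. → (8, 40)
5P: (8, 40) + (25, 29). λ = (29 - 40)/(25 - 8) ≡ 50/17 mod 61. 17⁻¹ ≡ 18 (mod 61), so λ ≡ 46.
  x = λ² - 8 - 25 = 2116 - 33 ≡ 9; y = λ·(8 - 9) - 40 ≡ 36. → (9, 36)
6P: (9, 36) + (25, 29). λ = (29 - 36)/(25 - 9) ≡ 54/16 mod 61. 16⁻¹ ≡ 42 (mod 61) since 16·42 = 672 ≡ 1, so λ ≡ 11.
  x = λ² - 9 - 25 = 121 - 34 ≡ 26; y = λ·(9 - 26) - 36 ≡ 21. → (26, 21)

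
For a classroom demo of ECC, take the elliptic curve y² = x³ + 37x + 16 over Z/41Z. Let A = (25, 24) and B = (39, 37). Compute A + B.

(22, 11)

(25, 24) + (39, 37). λ = (37 - 24)/(39 - 25) ≡ 13/14 mod 41. 14⁻¹ ≡ 3 (mod 41) since 14·3 = 42 ≡ 1, so λ ≡ 39.
  x = λ² - 25 - 39 = 1521 - 64 ≡ 22; y = λ·(25 - 22) - 24 ≡ 11. → (22, 11)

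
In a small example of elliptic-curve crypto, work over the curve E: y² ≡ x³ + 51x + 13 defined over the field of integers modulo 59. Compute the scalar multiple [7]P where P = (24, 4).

Double-and-add on 7 = (111)₂. Start with P = (24, 4) for the leading 1-bit.
double: tangent at (24, 4): λ = (3·24² + 51)/(2·4) ≡ 9/8. 8⁻¹ ≡ 37 (mod 59), so λ ≡ 9·37 ≡ 38.
  x = λ² - 24 - 24 = 1444 - 48 ≡ 39; y = λ·(24 - 39) - 4 ≡ 16. → (39, 16)
add P: (39, 16) + (24, 4). λ = (4 - 16)/(24 - 39) ≡ 47/44 mod 59. 44⁻¹ ≡ 55 (mod 59), so λ ≡ 48.
  x = λ² - 39 - 24 = 2304 - 63 ≡ 58; y = λ·(39 - 58) - 16 ≡ 16. → (58, 16)
double: tangent at (58, 16): λ = (3·58² + 51)/(2·16) ≡ 54/32. 32⁻¹ ≡ 24 (mod 59), so λ ≡ 54·24 ≡ 57.
  x = λ² - 58 - 58 = 3249 - 116 ≡ 6; y = λ·(58 - 6) - 16 ≡ 57. → (6, 57)
add P: (6, 57) + (24, 4). λ = (4 - 57)/(24 - 6) ≡ 6/18 mod 59. 18⁻¹ ≡ 23 (mod 59), so λ ≡ 20.
  x = λ² - 6 - 24 = 400 - 30 ≡ 16; y = λ·(6 - 16) - 57 ≡ 38. → (16, 38)

(16, 38)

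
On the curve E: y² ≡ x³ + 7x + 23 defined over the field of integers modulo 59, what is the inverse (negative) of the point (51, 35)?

-(51, 35) = (51, -35 mod 59) = (51, 24).

(51, 24)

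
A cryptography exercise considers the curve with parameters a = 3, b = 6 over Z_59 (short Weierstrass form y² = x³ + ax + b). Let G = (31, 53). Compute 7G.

(57, 46)

Double-and-add on 7 = (111)₂. Start with G = (31, 53) for the leading 1-bit.
double: tangent at (31, 53): λ = (3·31² + 3)/(2·53) ≡ 54/47. 47⁻¹ ≡ 54 (mod 59) since 47·54 = 2538 ≡ 1, so λ ≡ 54·54 ≡ 25.
  x = λ² - 31 - 31 = 625 - 62 ≡ 32; y = λ·(31 - 32) - 53 ≡ 40. → (32, 40)
add G: (32, 40) + (31, 53). λ = (53 - 40)/(31 - 32) ≡ 13/58 mod 59. 58⁻¹ ≡ 58 (mod 59), so λ ≡ 46.
  x = λ² - 32 - 31 = 2116 - 63 ≡ 47; y = λ·(32 - 47) - 40 ≡ 37. → (47, 37)
double: tangent at (47, 37): λ = (3·47² + 3)/(2·37) ≡ 22/15. 15⁻¹ ≡ 4 (mod 59), so λ ≡ 22·4 ≡ 29.
  x = λ² - 47 - 47 = 841 - 94 ≡ 39; y = λ·(47 - 39) - 37 ≡ 18. → (39, 18)
add G: (39, 18) + (31, 53). λ = (53 - 18)/(31 - 39) ≡ 35/51 mod 59. 51⁻¹ ≡ 22 (mod 59), so λ ≡ 3.
  x = λ² - 39 - 31 = 9 - 70 ≡ 57; y = λ·(39 - 57) - 18 ≡ 46. → (57, 46)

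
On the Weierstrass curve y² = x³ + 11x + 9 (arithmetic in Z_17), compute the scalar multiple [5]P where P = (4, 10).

(3, 16)

Double-and-add on 5 = (101)₂. Start with P = (4, 10) for the leading 1-bit.
double: tangent at (4, 10): λ = (3·4² + 11)/(2·10) ≡ 8/3. 3⁻¹ ≡ 6 (mod 17), so λ ≡ 8·6 ≡ 14.
  x = λ² - 4 - 4 = 196 - 8 ≡ 1; y = λ·(4 - 1) - 10 ≡ 15. → (1, 15)
double: tangent at (1, 15): λ = (3·1² + 11)/(2·15) ≡ 14/13. 13⁻¹ ≡ 4 (mod 17), so λ ≡ 14·4 ≡ 5.
  x = λ² - 1 - 1 = 25 - 2 ≡ 6; y = λ·(1 - 6) - 15 ≡ 11. → (6, 11)
add P: (6, 11) + (4, 10). λ = (10 - 11)/(4 - 6) ≡ 16/15 mod 17. 15⁻¹ ≡ 8 (mod 17), so λ ≡ 9.
  x = λ² - 6 - 4 = 81 - 10 ≡ 3; y = λ·(6 - 3) - 11 ≡ 16. → (3, 16)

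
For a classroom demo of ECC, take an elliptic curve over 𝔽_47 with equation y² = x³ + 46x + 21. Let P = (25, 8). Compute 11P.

Repeated addition: build up to 11P.
2P: tangent at (25, 8): λ = (3·25² + 46)/(2·8) ≡ 41/16. 16⁻¹ ≡ 3 (mod 47), so λ ≡ 41·3 ≡ 29.
  x = λ² - 25 - 25 = 841 - 50 ≡ 39; y = λ·(25 - 39) - 8 ≡ 9. → (39, 9)
3P: (39, 9) + (25, 8). λ = (8 - 9)/(25 - 39) ≡ 46/33 mod 47. 33⁻¹ ≡ 10 (mod 47), so λ ≡ 37.
  x = λ² - 39 - 25 = 1369 - 64 ≡ 36; y = λ·(39 - 36) - 9 ≡ 8. → (36, 8)
4P: (36, 8) + (25, 8). λ = (8 - 8)/(25 - 36) ≡ 0/36 mod 47. 36⁻¹ ≡ 17 (mod 47), so λ ≡ 0.
  x = λ² - 36 - 25 = 0 - 61 ≡ 33; y = λ·(36 - 33) - 8 ≡ 39. → (33, 39)
5P: (33, 39) + (25, 8). λ = (8 - 39)/(25 - 33) ≡ 16/39 mod 47. 39⁻¹ ≡ 41 (mod 47) since 39·41 = 1599 ≡ 1, so λ ≡ 45.
  x = λ² - 33 - 25 = 2025 - 58 ≡ 40; y = λ·(33 - 40) - 39 ≡ 22. → (40, 22)
6P: (40, 22) + (25, 8). λ = (8 - 22)/(25 - 40) ≡ 33/32 mod 47. 32⁻¹ ≡ 25 (mod 47) since 32·25 = 800 ≡ 1, so λ ≡ 26.
  x = λ² - 40 - 25 = 676 - 65 ≡ 0; y = λ·(40 - 0) - 22 ≡ 31. → (0, 31)
7P: (0, 31) + (25, 8). λ = (8 - 31)/(25 - 0) ≡ 24/25 mod 47. 25⁻¹ ≡ 32 (mod 47) since 25·32 = 800 ≡ 1, so λ ≡ 16.
  x = λ² - 0 - 25 = 256 - 25 ≡ 43; y = λ·(0 - 43) - 31 ≡ 33. → (43, 33)
8P: (43, 33) + (25, 8). λ = (8 - 33)/(25 - 43) ≡ 22/29 mod 47. 29⁻¹ ≡ 13 (mod 47) since 29·13 = 377 ≡ 1, so λ ≡ 4.
  x = λ² - 43 - 25 = 16 - 68 ≡ 42; y = λ·(43 - 42) - 33 ≡ 18. → (42, 18)
9P: (42, 18) + (25, 8). λ = (8 - 18)/(25 - 42) ≡ 37/30 mod 47. 30⁻¹ ≡ 11 (mod 47) since 30·11 = 330 ≡ 1, so λ ≡ 31.
  x = λ² - 42 - 25 = 961 - 67 ≡ 1; y = λ·(42 - 1) - 18 ≡ 31. → (1, 31)
10P: (1, 31) + (25, 8). λ = (8 - 31)/(25 - 1) ≡ 24/24 mod 47. 24⁻¹ ≡ 2 (mod 47) since 24·2 = 48 ≡ 1, so λ ≡ 1.
  x = λ² - 1 - 25 = 1 - 26 ≡ 22; y = λ·(1 - 22) - 31 ≡ 42. → (22, 42)
11P: (22, 42) + (25, 8). λ = (8 - 42)/(25 - 22) ≡ 13/3 mod 47. 3⁻¹ ≡ 16 (mod 47), so λ ≡ 20.
  x = λ² - 22 - 25 = 400 - 47 ≡ 24; y = λ·(22 - 24) - 42 ≡ 12. → (24, 12)

(24, 12)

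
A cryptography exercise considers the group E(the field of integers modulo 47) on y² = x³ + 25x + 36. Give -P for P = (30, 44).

(30, 3)

-(30, 44) = (30, -44 mod 47) = (30, 3).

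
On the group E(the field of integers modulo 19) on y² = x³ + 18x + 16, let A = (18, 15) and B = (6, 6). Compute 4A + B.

First 4A:
Double-and-add on 4 = (100)₂. Start with A = (18, 15) for the leading 1-bit.
double: tangent at (18, 15): λ = (3·18² + 18)/(2·15) ≡ 2/11. 11⁻¹ ≡ 7 (mod 19), so λ ≡ 2·7 ≡ 14.
  x = λ² - 18 - 18 = 196 - 36 ≡ 8; y = λ·(18 - 8) - 15 ≡ 11. → (8, 11)
double: tangent at (8, 11): λ = (3·8² + 18)/(2·11) ≡ 1/3. 3⁻¹ ≡ 13 (mod 19), so λ ≡ 1·13 ≡ 13.
  x = λ² - 8 - 8 = 169 - 16 ≡ 1; y = λ·(8 - 1) - 11 ≡ 4. → (1, 4)
4A = (1, 4).
Finally 4A + B:
(1, 4) + (6, 6). λ = (6 - 4)/(6 - 1) ≡ 2/5 mod 19. 5⁻¹ ≡ 4 (mod 19), so λ ≡ 8.
  x = λ² - 1 - 6 = 64 - 7 ≡ 0; y = λ·(1 - 0) - 4 ≡ 4. → (0, 4)

(0, 4)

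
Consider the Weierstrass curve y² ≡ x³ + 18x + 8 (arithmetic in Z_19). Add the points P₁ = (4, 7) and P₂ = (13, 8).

(6, 16)

(4, 7) + (13, 8). λ = (8 - 7)/(13 - 4) ≡ 1/9 mod 19. 9⁻¹ ≡ 17 (mod 19), so λ ≡ 17.
  x = λ² - 4 - 13 = 289 - 17 ≡ 6; y = λ·(4 - 6) - 7 ≡ 16. → (6, 16)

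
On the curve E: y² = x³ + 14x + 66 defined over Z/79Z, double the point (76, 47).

tangent at (76, 47): λ = (3·76² + 14)/(2·47) ≡ 41/15. 15⁻¹ ≡ 58 (mod 79) since 15·58 = 870 ≡ 1, so λ ≡ 41·58 ≡ 8.
  x = λ² - 76 - 76 = 64 - 152 ≡ 70; y = λ·(76 - 70) - 47 ≡ 1. → (70, 1)

(70, 1)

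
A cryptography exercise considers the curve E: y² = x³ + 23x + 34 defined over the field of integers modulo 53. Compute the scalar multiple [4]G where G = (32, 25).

(6, 32)

Double-and-add on 4 = (100)₂. Start with G = (32, 25) for the leading 1-bit.
double: tangent at (32, 25): λ = (3·32² + 23)/(2·25) ≡ 21/50. 50⁻¹ ≡ 35 (mod 53), so λ ≡ 21·35 ≡ 46.
  x = λ² - 32 - 32 = 2116 - 64 ≡ 38; y = λ·(32 - 38) - 25 ≡ 17. → (38, 17)
double: tangent at (38, 17): λ = (3·38² + 23)/(2·17) ≡ 9/34. 34⁻¹ ≡ 39 (mod 53), so λ ≡ 9·39 ≡ 33.
  x = λ² - 38 - 38 = 1089 - 76 ≡ 6; y = λ·(38 - 6) - 17 ≡ 32. → (6, 32)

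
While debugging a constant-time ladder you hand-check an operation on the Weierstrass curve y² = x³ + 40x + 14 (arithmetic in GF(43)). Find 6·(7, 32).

Write Q = (7, 32).
Repeated addition: build up to 6Q.
2Q: tangent at (7, 32): λ = (3·7² + 40)/(2·32) ≡ 15/21. 21⁻¹ ≡ 41 (mod 43), so λ ≡ 15·41 ≡ 13.
  x = λ² - 7 - 7 = 169 - 14 ≡ 26; y = λ·(7 - 26) - 32 ≡ 22. → (26, 22)
3Q: (26, 22) + (7, 32). λ = (32 - 22)/(7 - 26) ≡ 10/24 mod 43. 24⁻¹ ≡ 9 (mod 43), so λ ≡ 4.
  x = λ² - 26 - 7 = 16 - 33 ≡ 26; y = λ·(26 - 26) - 22 ≡ 21. → (26, 21)
4Q: (26, 21) + (7, 32). λ = (32 - 21)/(7 - 26) ≡ 11/24 mod 43. 24⁻¹ ≡ 9 (mod 43), so λ ≡ 13.
  x = λ² - 26 - 7 = 169 - 33 ≡ 7; y = λ·(26 - 7) - 21 ≡ 11. → (7, 11)
5Q: (7, 11) + (7, 32): same x and y₁ ≡ -y₂, so the sum is 𝒪.
6Q: 𝒪 + (7, 32) = (7, 32) (identity).

(7, 32)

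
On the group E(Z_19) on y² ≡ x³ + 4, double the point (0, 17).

tangent at (0, 17): λ = (3·0² + 0)/(2·17) ≡ 0/15. 15⁻¹ ≡ 14 (mod 19), so λ ≡ 0·14 ≡ 0.
  x = λ² - 0 - 0 = 0 - 0 ≡ 0; y = λ·(0 - 0) - 17 ≡ 2. → (0, 2)

(0, 2)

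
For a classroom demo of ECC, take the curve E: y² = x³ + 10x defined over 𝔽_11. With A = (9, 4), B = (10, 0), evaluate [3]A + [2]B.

(1, 0)

First 3A:
Repeated addition: build up to 3A.
2A: tangent at (9, 4): λ = (3·9² + 10)/(2·4) ≡ 0/8. 8⁻¹ ≡ 7 (mod 11), so λ ≡ 0·7 ≡ 0.
  x = λ² - 9 - 9 = 0 - 18 ≡ 4; y = λ·(9 - 4) - 4 ≡ 7. → (4, 7)
3A: (4, 7) + (9, 4). λ = (4 - 7)/(9 - 4) ≡ 8/5 mod 11. 5⁻¹ ≡ 9 (mod 11), so λ ≡ 6.
  x = λ² - 4 - 9 = 36 - 13 ≡ 1; y = λ·(4 - 1) - 7 ≡ 0. → (1, 0)
3A = (1, 0).
Next 2B:
Repeated addition: build up to 2B.
2B: (10, 0) + (10, 0): same x and y₁ ≡ -y₂, so the sum is ∞.
2B = ∞.
Finally 3A + 2B:
(1, 0) + ∞ = (1, 0) (identity).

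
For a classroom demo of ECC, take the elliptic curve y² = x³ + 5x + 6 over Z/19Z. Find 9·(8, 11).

Write G = (8, 11).
Double-and-add on 9 = (1001)₂. Start with G = (8, 11) for the leading 1-bit.
double: tangent at (8, 11): λ = (3·8² + 5)/(2·11) ≡ 7/3. 3⁻¹ ≡ 13 (mod 19), so λ ≡ 7·13 ≡ 15.
  x = λ² - 8 - 8 = 225 - 16 ≡ 0; y = λ·(8 - 0) - 11 ≡ 14. → (0, 14)
double: tangent at (0, 14): λ = (3·0² + 5)/(2·14) ≡ 5/9. 9⁻¹ ≡ 17 (mod 19) since 9·17 = 153 ≡ 1, so λ ≡ 5·17 ≡ 9.
  x = λ² - 0 - 0 = 81 - 0 ≡ 5; y = λ·(0 - 5) - 14 ≡ 17. → (5, 17)
double: tangent at (5, 17): λ = (3·5² + 5)/(2·17) ≡ 4/15. 15⁻¹ ≡ 14 (mod 19), so λ ≡ 4·14 ≡ 18.
  x = λ² - 5 - 5 = 324 - 10 ≡ 10; y = λ·(5 - 10) - 17 ≡ 7. → (10, 7)
add G: (10, 7) + (8, 11). λ = (11 - 7)/(8 - 10) ≡ 4/17 mod 19. 17⁻¹ ≡ 9 (mod 19) since 17·9 = 153 ≡ 1, so λ ≡ 17.
  x = λ² - 10 - 8 = 289 - 18 ≡ 5; y = λ·(10 - 5) - 7 ≡ 2. → (5, 2)

(5, 2)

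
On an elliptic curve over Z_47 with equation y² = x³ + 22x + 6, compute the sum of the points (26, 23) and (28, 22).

(26, 23) + (28, 22). λ = (22 - 23)/(28 - 26) ≡ 46/2 mod 47. 2⁻¹ ≡ 24 (mod 47), so λ ≡ 23.
  x = λ² - 26 - 28 = 529 - 54 ≡ 5; y = λ·(26 - 5) - 23 ≡ 37. → (5, 37)

(5, 37)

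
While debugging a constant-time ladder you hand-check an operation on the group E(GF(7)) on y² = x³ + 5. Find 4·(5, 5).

(3, 5)

Write Q = (5, 5).
Double-and-add on 4 = (100)₂. Start with Q = (5, 5) for the leading 1-bit.
double: tangent at (5, 5): λ = (3·5² + 0)/(2·5) ≡ 5/3. 3⁻¹ ≡ 5 (mod 7), so λ ≡ 5·5 ≡ 4.
  x = λ² - 5 - 5 = 16 - 10 ≡ 6; y = λ·(5 - 6) - 5 ≡ 5. → (6, 5)
double: tangent at (6, 5): λ = (3·6² + 0)/(2·5) ≡ 3/3. 3⁻¹ ≡ 5 (mod 7) since 3·5 = 15 ≡ 1, so λ ≡ 3·5 ≡ 1.
  x = λ² - 6 - 6 = 1 - 12 ≡ 3; y = λ·(6 - 3) - 5 ≡ 5. → (3, 5)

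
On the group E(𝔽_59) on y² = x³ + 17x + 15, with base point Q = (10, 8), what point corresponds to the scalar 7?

Double-and-add on 7 = (111)₂. Start with Q = (10, 8) for the leading 1-bit.
double: tangent at (10, 8): λ = (3·10² + 17)/(2·8) ≡ 22/16. 16⁻¹ ≡ 48 (mod 59) since 16·48 = 768 ≡ 1, so λ ≡ 22·48 ≡ 53.
  x = λ² - 10 - 10 = 2809 - 20 ≡ 16; y = λ·(10 - 16) - 8 ≡ 28. → (16, 28)
add Q: (16, 28) + (10, 8). λ = (8 - 28)/(10 - 16) ≡ 39/53 mod 59. 53⁻¹ ≡ 49 (mod 59) since 53·49 = 2597 ≡ 1, so λ ≡ 23.
  x = λ² - 16 - 10 = 529 - 26 ≡ 31; y = λ·(16 - 31) - 28 ≡ 40. → (31, 40)
double: tangent at (31, 40): λ = (3·31² + 17)/(2·40) ≡ 9/21. 21⁻¹ ≡ 45 (mod 59) since 21·45 = 945 ≡ 1, so λ ≡ 9·45 ≡ 51.
  x = λ² - 31 - 31 = 2601 - 62 ≡ 2; y = λ·(31 - 2) - 40 ≡ 23. → (2, 23)
add Q: (2, 23) + (10, 8). λ = (8 - 23)/(10 - 2) ≡ 44/8 mod 59. 8⁻¹ ≡ 37 (mod 59) since 8·37 = 296 ≡ 1, so λ ≡ 35.
  x = λ² - 2 - 10 = 1225 - 12 ≡ 33; y = λ·(2 - 33) - 23 ≡ 13. → (33, 13)

(33, 13)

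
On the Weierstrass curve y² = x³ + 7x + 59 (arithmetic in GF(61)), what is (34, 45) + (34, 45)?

tangent at (34, 45): λ = (3·34² + 7)/(2·45) ≡ 59/29. 29⁻¹ ≡ 40 (mod 61) since 29·40 = 1160 ≡ 1, so λ ≡ 59·40 ≡ 42.
  x = λ² - 34 - 34 = 1764 - 68 ≡ 49; y = λ·(34 - 49) - 45 ≡ 57. → (49, 57)

(49, 57)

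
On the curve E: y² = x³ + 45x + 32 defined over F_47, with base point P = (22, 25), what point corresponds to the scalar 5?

(26, 5)

Repeated addition: build up to 5P.
2P: tangent at (22, 25): λ = (3·22² + 45)/(2·25) ≡ 40/3. 3⁻¹ ≡ 16 (mod 47), so λ ≡ 40·16 ≡ 29.
  x = λ² - 22 - 22 = 841 - 44 ≡ 45; y = λ·(22 - 45) - 25 ≡ 13. → (45, 13)
3P: (45, 13) + (22, 25). λ = (25 - 13)/(22 - 45) ≡ 12/24 mod 47. 24⁻¹ ≡ 2 (mod 47), so λ ≡ 24.
  x = λ² - 45 - 22 = 576 - 67 ≡ 39; y = λ·(45 - 39) - 13 ≡ 37. → (39, 37)
4P: (39, 37) + (22, 25). λ = (25 - 37)/(22 - 39) ≡ 35/30 mod 47. 30⁻¹ ≡ 11 (mod 47), so λ ≡ 9.
  x = λ² - 39 - 22 = 81 - 61 ≡ 20; y = λ·(39 - 20) - 37 ≡ 40. → (20, 40)
5P: (20, 40) + (22, 25). λ = (25 - 40)/(22 - 20) ≡ 32/2 mod 47. 2⁻¹ ≡ 24 (mod 47) since 2·24 = 48 ≡ 1, so λ ≡ 16.
  x = λ² - 20 - 22 = 256 - 42 ≡ 26; y = λ·(20 - 26) - 40 ≡ 5. → (26, 5)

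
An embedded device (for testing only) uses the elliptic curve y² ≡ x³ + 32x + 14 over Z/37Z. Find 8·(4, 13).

(1, 26)

Write P = (4, 13).
Repeated addition: build up to 8P.
2P: tangent at (4, 13): λ = (3·4² + 32)/(2·13) ≡ 6/26. 26⁻¹ ≡ 10 (mod 37), so λ ≡ 6·10 ≡ 23.
  x = λ² - 4 - 4 = 529 - 8 ≡ 3; y = λ·(4 - 3) - 13 ≡ 10. → (3, 10)
3P: (3, 10) + (4, 13). λ = (13 - 10)/(4 - 3) ≡ 3/1 mod 37. 1⁻¹ ≡ 1 (mod 37) since 1·1 = 1 ≡ 1, so λ ≡ 3.
  x = λ² - 3 - 4 = 9 - 7 ≡ 2; y = λ·(3 - 2) - 10 ≡ 30. → (2, 30)
4P: (2, 30) + (4, 13). λ = (13 - 30)/(4 - 2) ≡ 20/2 mod 37. 2⁻¹ ≡ 19 (mod 37) since 2·19 = 38 ≡ 1, so λ ≡ 10.
  x = λ² - 2 - 4 = 100 - 6 ≡ 20; y = λ·(2 - 20) - 30 ≡ 12. → (20, 12)
5P: (20, 12) + (4, 13). λ = (13 - 12)/(4 - 20) ≡ 1/21 mod 37. 21⁻¹ ≡ 30 (mod 37) since 21·30 = 630 ≡ 1, so λ ≡ 30.
  x = λ² - 20 - 4 = 900 - 24 ≡ 25; y = λ·(20 - 25) - 12 ≡ 23. → (25, 23)
6P: (25, 23) + (4, 13). λ = (13 - 23)/(4 - 25) ≡ 27/16 mod 37. 16⁻¹ ≡ 7 (mod 37) since 16·7 = 112 ≡ 1, so λ ≡ 4.
  x = λ² - 25 - 4 = 16 - 29 ≡ 24; y = λ·(25 - 24) - 23 ≡ 18. → (24, 18)
7P: (24, 18) + (4, 13). λ = (13 - 18)/(4 - 24) ≡ 32/17 mod 37. 17⁻¹ ≡ 24 (mod 37), so λ ≡ 28.
  x = λ² - 24 - 4 = 784 - 28 ≡ 16; y = λ·(24 - 16) - 18 ≡ 21. → (16, 21)
8P: (16, 21) + (4, 13). λ = (13 - 21)/(4 - 16) ≡ 29/25 mod 37. 25⁻¹ ≡ 3 (mod 37), so λ ≡ 13.
  x = λ² - 16 - 4 = 169 - 20 ≡ 1; y = λ·(16 - 1) - 21 ≡ 26. → (1, 26)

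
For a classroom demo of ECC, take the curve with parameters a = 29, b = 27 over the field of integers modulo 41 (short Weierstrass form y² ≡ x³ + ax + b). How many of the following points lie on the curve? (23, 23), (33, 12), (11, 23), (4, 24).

3

(23, 23): 23² ≡ 37, rhs ≡ 28 → off.
(33, 12): 12² ≡ 21, rhs ≡ 21 → on.
(11, 23): 23² ≡ 37, rhs ≡ 37 → on.
(4, 24): 24² ≡ 2, rhs ≡ 2 → on.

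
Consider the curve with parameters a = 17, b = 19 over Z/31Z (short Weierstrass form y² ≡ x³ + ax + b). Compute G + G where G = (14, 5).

(13, 9)

tangent at (14, 5): λ = (3·14² + 17)/(2·5) ≡ 16/10. 10⁻¹ ≡ 28 (mod 31), so λ ≡ 16·28 ≡ 14.
  x = λ² - 14 - 14 = 196 - 28 ≡ 13; y = λ·(14 - 13) - 5 ≡ 9. → (13, 9)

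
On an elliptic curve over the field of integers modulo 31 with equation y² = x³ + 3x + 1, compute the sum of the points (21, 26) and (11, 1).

(21, 26) + (11, 1). λ = (1 - 26)/(11 - 21) ≡ 6/21 mod 31. 21⁻¹ ≡ 3 (mod 31) since 21·3 = 63 ≡ 1, so λ ≡ 18.
  x = λ² - 21 - 11 = 324 - 32 ≡ 13; y = λ·(21 - 13) - 26 ≡ 25. → (13, 25)

(13, 25)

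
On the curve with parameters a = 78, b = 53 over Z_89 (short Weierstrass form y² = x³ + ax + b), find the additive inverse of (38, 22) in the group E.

-(38, 22) = (38, -22 mod 89) = (38, 67).

(38, 67)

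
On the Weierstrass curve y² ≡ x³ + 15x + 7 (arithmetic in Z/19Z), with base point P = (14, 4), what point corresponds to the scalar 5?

(6, 3)

Repeated addition: build up to 5P.
2P: tangent at (14, 4): λ = (3·14² + 15)/(2·4) ≡ 14/8. 8⁻¹ ≡ 12 (mod 19) since 8·12 = 96 ≡ 1, so λ ≡ 14·12 ≡ 16.
  x = λ² - 14 - 14 = 256 - 28 ≡ 0; y = λ·(14 - 0) - 4 ≡ 11. → (0, 11)
3P: (0, 11) + (14, 4). λ = (4 - 11)/(14 - 0) ≡ 12/14 mod 19. 14⁻¹ ≡ 15 (mod 19), so λ ≡ 9.
  x = λ² - 0 - 14 = 81 - 14 ≡ 10; y = λ·(0 - 10) - 11 ≡ 13. → (10, 13)
4P: (10, 13) + (14, 4). λ = (4 - 13)/(14 - 10) ≡ 10/4 mod 19. 4⁻¹ ≡ 5 (mod 19), so λ ≡ 12.
  x = λ² - 10 - 14 = 144 - 24 ≡ 6; y = λ·(10 - 6) - 13 ≡ 16. → (6, 16)
5P: (6, 16) + (14, 4). λ = (4 - 16)/(14 - 6) ≡ 7/8 mod 19. 8⁻¹ ≡ 12 (mod 19), so λ ≡ 8.
  x = λ² - 6 - 14 = 64 - 20 ≡ 6; y = λ·(6 - 6) - 16 ≡ 3. → (6, 3)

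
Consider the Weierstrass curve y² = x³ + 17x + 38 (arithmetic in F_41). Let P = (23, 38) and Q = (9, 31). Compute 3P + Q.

First 3P:
Repeated addition: build up to 3P.
2P: tangent at (23, 38): λ = (3·23² + 17)/(2·38) ≡ 5/35. 35⁻¹ ≡ 34 (mod 41), so λ ≡ 5·34 ≡ 6.
  x = λ² - 23 - 23 = 36 - 46 ≡ 31; y = λ·(23 - 31) - 38 ≡ 37. → (31, 37)
3P: (31, 37) + (23, 38). λ = (38 - 37)/(23 - 31) ≡ 1/33 mod 41. 33⁻¹ ≡ 5 (mod 41), so λ ≡ 5.
  x = λ² - 31 - 23 = 25 - 54 ≡ 12; y = λ·(31 - 12) - 37 ≡ 17. → (12, 17)
3P = (12, 17).
Finally 3P + Q:
(12, 17) + (9, 31). λ = (31 - 17)/(9 - 12) ≡ 14/38 mod 41. 38⁻¹ ≡ 27 (mod 41) since 38·27 = 1026 ≡ 1, so λ ≡ 9.
  x = λ² - 12 - 9 = 81 - 21 ≡ 19; y = λ·(12 - 19) - 17 ≡ 2. → (19, 2)

(19, 2)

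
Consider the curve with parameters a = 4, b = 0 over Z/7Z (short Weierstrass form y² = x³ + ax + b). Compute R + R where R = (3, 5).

(2, 3)

tangent at (3, 5): λ = (3·3² + 4)/(2·5) ≡ 3/3. 3⁻¹ ≡ 5 (mod 7) since 3·5 = 15 ≡ 1, so λ ≡ 3·5 ≡ 1.
  x = λ² - 3 - 3 = 1 - 6 ≡ 2; y = λ·(3 - 2) - 5 ≡ 3. → (2, 3)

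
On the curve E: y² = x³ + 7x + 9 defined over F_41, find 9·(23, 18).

Write P = (23, 18).
Double-and-add on 9 = (1001)₂. Start with P = (23, 18) for the leading 1-bit.
double: tangent at (23, 18): λ = (3·23² + 7)/(2·18) ≡ 36/36. 36⁻¹ ≡ 8 (mod 41) since 36·8 = 288 ≡ 1, so λ ≡ 36·8 ≡ 1.
  x = λ² - 23 - 23 = 1 - 46 ≡ 37; y = λ·(23 - 37) - 18 ≡ 9. → (37, 9)
double: tangent at (37, 9): λ = (3·37² + 7)/(2·9) ≡ 14/18. 18⁻¹ ≡ 16 (mod 41) since 18·16 = 288 ≡ 1, so λ ≡ 14·16 ≡ 19.
  x = λ² - 37 - 37 = 361 - 74 ≡ 0; y = λ·(37 - 0) - 9 ≡ 38. → (0, 38)
double: tangent at (0, 38): λ = (3·0² + 7)/(2·38) ≡ 7/35. 35⁻¹ ≡ 34 (mod 41) since 35·34 = 1190 ≡ 1, so λ ≡ 7·34 ≡ 33.
  x = λ² - 0 - 0 = 1089 - 0 ≡ 23; y = λ·(0 - 23) - 38 ≡ 23. → (23, 23)
add P: (23, 23) + (23, 18): same x and y₁ ≡ -y₂, so the sum is O.

O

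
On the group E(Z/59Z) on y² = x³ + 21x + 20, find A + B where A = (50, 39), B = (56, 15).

(28, 50)

(50, 39) + (56, 15). λ = (15 - 39)/(56 - 50) ≡ 35/6 mod 59. 6⁻¹ ≡ 10 (mod 59), so λ ≡ 55.
  x = λ² - 50 - 56 = 3025 - 106 ≡ 28; y = λ·(50 - 28) - 39 ≡ 50. → (28, 50)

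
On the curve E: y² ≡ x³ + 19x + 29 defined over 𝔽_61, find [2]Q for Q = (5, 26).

tangent at (5, 26): λ = (3·5² + 19)/(2·26) ≡ 33/52. 52⁻¹ ≡ 27 (mod 61), so λ ≡ 33·27 ≡ 37.
  x = λ² - 5 - 5 = 1369 - 10 ≡ 17; y = λ·(5 - 17) - 26 ≡ 18. → (17, 18)

(17, 18)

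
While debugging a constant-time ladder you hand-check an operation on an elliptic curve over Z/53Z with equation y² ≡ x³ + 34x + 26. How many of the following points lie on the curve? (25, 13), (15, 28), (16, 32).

1

(25, 13): 13² ≡ 10, rhs ≡ 18 → off.
(15, 28): 28² ≡ 42, rhs ≡ 42 → on.
(16, 32): 32² ≡ 17, rhs ≡ 2 → off.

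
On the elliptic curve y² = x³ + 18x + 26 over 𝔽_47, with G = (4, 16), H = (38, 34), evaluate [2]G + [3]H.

(38, 13)

First 2G:
Repeated addition: build up to 2G.
2G: tangent at (4, 16): λ = (3·4² + 18)/(2·16) ≡ 19/32. 32⁻¹ ≡ 25 (mod 47), so λ ≡ 19·25 ≡ 5.
  x = λ² - 4 - 4 = 25 - 8 ≡ 17; y = λ·(4 - 17) - 16 ≡ 13. → (17, 13)
2G = (17, 13).
Next 3H:
Repeated addition: build up to 3H.
2H: tangent at (38, 34): λ = (3·38² + 18)/(2·34) ≡ 26/21. 21⁻¹ ≡ 9 (mod 47) since 21·9 = 189 ≡ 1, so λ ≡ 26·9 ≡ 46.
  x = λ² - 38 - 38 = 2116 - 76 ≡ 19; y = λ·(38 - 19) - 34 ≡ 41. → (19, 41)
3H: (19, 41) + (38, 34). λ = (34 - 41)/(38 - 19) ≡ 40/19 mod 47. 19⁻¹ ≡ 5 (mod 47), so λ ≡ 12.
  x = λ² - 19 - 38 = 144 - 57 ≡ 40; y = λ·(19 - 40) - 41 ≡ 36. → (40, 36)
3H = (40, 36).
Finally 2G + 3H:
(17, 13) + (40, 36). λ = (36 - 13)/(40 - 17) ≡ 23/23 mod 47. 23⁻¹ ≡ 45 (mod 47), so λ ≡ 1.
  x = λ² - 17 - 40 = 1 - 57 ≡ 38; y = λ·(17 - 38) - 13 ≡ 13. → (38, 13)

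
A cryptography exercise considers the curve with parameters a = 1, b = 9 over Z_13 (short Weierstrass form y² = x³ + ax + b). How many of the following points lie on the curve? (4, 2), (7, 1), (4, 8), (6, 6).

2

(4, 2): 2² ≡ 4, rhs ≡ 12 → off.
(7, 1): 1² ≡ 1, rhs ≡ 8 → off.
(4, 8): 8² ≡ 12, rhs ≡ 12 → on.
(6, 6): 6² ≡ 10, rhs ≡ 10 → on.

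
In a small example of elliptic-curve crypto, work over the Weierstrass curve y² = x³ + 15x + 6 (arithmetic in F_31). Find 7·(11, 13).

Write Q = (11, 13).
Repeated addition: build up to 7Q.
2Q: tangent at (11, 13): λ = (3·11² + 15)/(2·13) ≡ 6/26. 26⁻¹ ≡ 6 (mod 31) since 26·6 = 156 ≡ 1, so λ ≡ 6·6 ≡ 5.
  x = λ² - 11 - 11 = 25 - 22 ≡ 3; y = λ·(11 - 3) - 13 ≡ 27. → (3, 27)
3Q: (3, 27) + (11, 13). λ = (13 - 27)/(11 - 3) ≡ 17/8 mod 31. 8⁻¹ ≡ 4 (mod 31), so λ ≡ 6.
  x = λ² - 3 - 11 = 36 - 14 ≡ 22; y = λ·(3 - 22) - 27 ≡ 14. → (22, 14)
4Q: (22, 14) + (11, 13). λ = (13 - 14)/(11 - 22) ≡ 30/20 mod 31. 20⁻¹ ≡ 14 (mod 31) since 20·14 = 280 ≡ 1, so λ ≡ 17.
  x = λ² - 22 - 11 = 289 - 33 ≡ 8; y = λ·(22 - 8) - 14 ≡ 7. → (8, 7)
5Q: (8, 7) + (11, 13). λ = (13 - 7)/(11 - 8) ≡ 6/3 mod 31. 3⁻¹ ≡ 21 (mod 31), so λ ≡ 2.
  x = λ² - 8 - 11 = 4 - 19 ≡ 16; y = λ·(8 - 16) - 7 ≡ 8. → (16, 8)
6Q: (16, 8) + (11, 13). λ = (13 - 8)/(11 - 16) ≡ 5/26 mod 31. 26⁻¹ ≡ 6 (mod 31), so λ ≡ 30.
  x = λ² - 16 - 11 = 900 - 27 ≡ 5; y = λ·(16 - 5) - 8 ≡ 12. → (5, 12)
7Q: (5, 12) + (11, 13). λ = (13 - 12)/(11 - 5) ≡ 1/6 mod 31. 6⁻¹ ≡ 26 (mod 31), so λ ≡ 26.
  x = λ² - 5 - 11 = 676 - 16 ≡ 9; y = λ·(5 - 9) - 12 ≡ 8. → (9, 8)

(9, 8)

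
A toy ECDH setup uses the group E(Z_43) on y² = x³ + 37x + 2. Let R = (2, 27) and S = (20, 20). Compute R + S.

(2, 27) + (20, 20). λ = (20 - 27)/(20 - 2) ≡ 36/18 mod 43. 18⁻¹ ≡ 12 (mod 43), so λ ≡ 2.
  x = λ² - 2 - 20 = 4 - 22 ≡ 25; y = λ·(2 - 25) - 27 ≡ 13. → (25, 13)

(25, 13)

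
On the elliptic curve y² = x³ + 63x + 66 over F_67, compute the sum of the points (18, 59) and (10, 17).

(18, 59) + (10, 17). λ = (17 - 59)/(10 - 18) ≡ 25/59 mod 67. 59⁻¹ ≡ 25 (mod 67) since 59·25 = 1475 ≡ 1, so λ ≡ 22.
  x = λ² - 18 - 10 = 484 - 28 ≡ 54; y = λ·(18 - 54) - 59 ≡ 20. → (54, 20)

(54, 20)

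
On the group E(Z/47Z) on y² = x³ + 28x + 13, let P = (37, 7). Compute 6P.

(31, 34)

Double-and-add on 6 = (110)₂. Start with P = (37, 7) for the leading 1-bit.
double: tangent at (37, 7): λ = (3·37² + 28)/(2·7) ≡ 46/14. 14⁻¹ ≡ 37 (mod 47), so λ ≡ 46·37 ≡ 10.
  x = λ² - 37 - 37 = 100 - 74 ≡ 26; y = λ·(37 - 26) - 7 ≡ 9. → (26, 9)
add P: (26, 9) + (37, 7). λ = (7 - 9)/(37 - 26) ≡ 45/11 mod 47. 11⁻¹ ≡ 30 (mod 47), so λ ≡ 34.
  x = λ² - 26 - 37 = 1156 - 63 ≡ 12; y = λ·(26 - 12) - 9 ≡ 44. → (12, 44)
double: tangent at (12, 44): λ = (3·12² + 28)/(2·44) ≡ 37/41. 41⁻¹ ≡ 39 (mod 47), so λ ≡ 37·39 ≡ 33.
  x = λ² - 12 - 12 = 1089 - 24 ≡ 31; y = λ·(12 - 31) - 44 ≡ 34. → (31, 34)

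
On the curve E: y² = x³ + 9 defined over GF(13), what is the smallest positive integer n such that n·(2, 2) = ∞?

7

2P: tangent at (2, 2): λ = (3·2² + 0)/(2·2) ≡ 12/4. 4⁻¹ ≡ 10 (mod 13), so λ ≡ 12·10 ≡ 3.
  x = λ² - 2 - 2 = 9 - 4 ≡ 5; y = λ·(2 - 5) - 2 ≡ 2. → (5, 2)
3P: (5, 2) + (2, 2). λ = (2 - 2)/(2 - 5) ≡ 0/10 mod 13. 10⁻¹ ≡ 4 (mod 13), so λ ≡ 0.
  x = λ² - 5 - 2 = 0 - 7 ≡ 6; y = λ·(5 - 6) - 2 ≡ 11. → (6, 11)
4P: (6, 11) + (2, 2). λ = (2 - 11)/(2 - 6) ≡ 4/9 mod 13. 9⁻¹ ≡ 3 (mod 13) since 9·3 = 27 ≡ 1, so λ ≡ 12.
  x = λ² - 6 - 2 = 144 - 8 ≡ 6; y = λ·(6 - 6) - 11 ≡ 2. → (6, 2)
5P: (6, 2) + (2, 2). λ = (2 - 2)/(2 - 6) ≡ 0/9 mod 13. 9⁻¹ ≡ 3 (mod 13) since 9·3 = 27 ≡ 1, so λ ≡ 0.
  x = λ² - 6 - 2 = 0 - 8 ≡ 5; y = λ·(6 - 5) - 2 ≡ 11. → (5, 11)
6P: (5, 11) + (2, 2). λ = (2 - 11)/(2 - 5) ≡ 4/10 mod 13. 10⁻¹ ≡ 4 (mod 13), so λ ≡ 3.
  x = λ² - 5 - 2 = 9 - 7 ≡ 2; y = λ·(5 - 2) - 11 ≡ 11. → (2, 11)
7P: (2, 11) + (2, 2): same x and y₁ ≡ -y₂, so the sum is ∞.
7P = ∞, so the order is 7.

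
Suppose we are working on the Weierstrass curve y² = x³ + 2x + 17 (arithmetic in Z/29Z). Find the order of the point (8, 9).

2P: tangent at (8, 9): λ = (3·8² + 2)/(2·9) ≡ 20/18. 18⁻¹ ≡ 21 (mod 29), so λ ≡ 20·21 ≡ 14.
  x = λ² - 8 - 8 = 196 - 16 ≡ 6; y = λ·(8 - 6) - 9 ≡ 19. → (6, 19)
3P: (6, 19) + (8, 9). λ = (9 - 19)/(8 - 6) ≡ 19/2 mod 29. 2⁻¹ ≡ 15 (mod 29) since 2·15 = 30 ≡ 1, so λ ≡ 24.
  x = λ² - 6 - 8 = 576 - 14 ≡ 11; y = λ·(6 - 11) - 19 ≡ 6. → (11, 6)
4P: (11, 6) + (8, 9). λ = (9 - 6)/(8 - 11) ≡ 3/26 mod 29. 26⁻¹ ≡ 19 (mod 29) since 26·19 = 494 ≡ 1, so λ ≡ 28.
  x = λ² - 11 - 8 = 784 - 19 ≡ 11; y = λ·(11 - 11) - 6 ≡ 23. → (11, 23)
5P: (11, 23) + (8, 9). λ = (9 - 23)/(8 - 11) ≡ 15/26 mod 29. 26⁻¹ ≡ 19 (mod 29), so λ ≡ 24.
  x = λ² - 11 - 8 = 576 - 19 ≡ 6; y = λ·(11 - 6) - 23 ≡ 10. → (6, 10)
6P: (6, 10) + (8, 9). λ = (9 - 10)/(8 - 6) ≡ 28/2 mod 29. 2⁻¹ ≡ 15 (mod 29) since 2·15 = 30 ≡ 1, so λ ≡ 14.
  x = λ² - 6 - 8 = 196 - 14 ≡ 8; y = λ·(6 - 8) - 10 ≡ 20. → (8, 20)
7P: (8, 20) + (8, 9): same x and y₁ ≡ -y₂, so the sum is O.
7P = O, so the order is 7.

7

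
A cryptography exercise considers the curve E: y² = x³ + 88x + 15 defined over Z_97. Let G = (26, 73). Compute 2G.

tangent at (26, 73): λ = (3·26² + 88)/(2·73) ≡ 79/49. 49⁻¹ ≡ 2 (mod 97) since 49·2 = 98 ≡ 1, so λ ≡ 79·2 ≡ 61.
  x = λ² - 26 - 26 = 3721 - 52 ≡ 80; y = λ·(26 - 80) - 73 ≡ 28. → (80, 28)

(80, 28)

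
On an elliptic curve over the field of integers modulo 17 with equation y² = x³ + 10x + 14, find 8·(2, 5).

Write Q = (2, 5).
Double-and-add on 8 = (1000)₂. Start with Q = (2, 5) for the leading 1-bit.
double: tangent at (2, 5): λ = (3·2² + 10)/(2·5) ≡ 5/10. 10⁻¹ ≡ 12 (mod 17) since 10·12 = 120 ≡ 1, so λ ≡ 5·12 ≡ 9.
  x = λ² - 2 - 2 = 81 - 4 ≡ 9; y = λ·(2 - 9) - 5 ≡ 0. → (9, 0)
double: (9, 0) + (9, 0): same x and y₁ ≡ -y₂, so the sum is O.
double: O + O = O (identity).

O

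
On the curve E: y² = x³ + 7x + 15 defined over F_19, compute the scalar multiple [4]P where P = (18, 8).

(13, 17)

Repeated addition: build up to 4P.
2P: tangent at (18, 8): λ = (3·18² + 7)/(2·8) ≡ 10/16. 16⁻¹ ≡ 6 (mod 19), so λ ≡ 10·6 ≡ 3.
  x = λ² - 18 - 18 = 9 - 36 ≡ 11; y = λ·(18 - 11) - 8 ≡ 13. → (11, 13)
3P: (11, 13) + (18, 8). λ = (8 - 13)/(18 - 11) ≡ 14/7 mod 19. 7⁻¹ ≡ 11 (mod 19), so λ ≡ 2.
  x = λ² - 11 - 18 = 4 - 29 ≡ 13; y = λ·(11 - 13) - 13 ≡ 2. → (13, 2)
4P: (13, 2) + (18, 8). λ = (8 - 2)/(18 - 13) ≡ 6/5 mod 19. 5⁻¹ ≡ 4 (mod 19), so λ ≡ 5.
  x = λ² - 13 - 18 = 25 - 31 ≡ 13; y = λ·(13 - 13) - 2 ≡ 17. → (13, 17)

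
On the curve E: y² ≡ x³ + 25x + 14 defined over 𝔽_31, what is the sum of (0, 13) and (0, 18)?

The two points share x = 0 and their y-coordinates satisfy 13 + 18 ≡ 0 (mod 31), so they are inverses. Their sum is the point at infinity.

O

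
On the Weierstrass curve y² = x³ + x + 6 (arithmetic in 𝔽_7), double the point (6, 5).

tangent at (6, 5): λ = (3·6² + 1)/(2·5) ≡ 4/3. 3⁻¹ ≡ 5 (mod 7) since 3·5 = 15 ≡ 1, so λ ≡ 4·5 ≡ 6.
  x = λ² - 6 - 6 = 36 - 12 ≡ 3; y = λ·(6 - 3) - 5 ≡ 6. → (3, 6)

(3, 6)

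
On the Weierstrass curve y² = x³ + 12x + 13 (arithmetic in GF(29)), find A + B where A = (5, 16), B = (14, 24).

(9, 3)

(5, 16) + (14, 24). λ = (24 - 16)/(14 - 5) ≡ 8/9 mod 29. 9⁻¹ ≡ 13 (mod 29), so λ ≡ 17.
  x = λ² - 5 - 14 = 289 - 19 ≡ 9; y = λ·(5 - 9) - 16 ≡ 3. → (9, 3)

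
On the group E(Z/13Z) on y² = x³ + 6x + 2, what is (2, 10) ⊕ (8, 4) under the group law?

(2, 10) + (8, 4). λ = (4 - 10)/(8 - 2) ≡ 7/6 mod 13. 6⁻¹ ≡ 11 (mod 13) since 6·11 = 66 ≡ 1, so λ ≡ 12.
  x = λ² - 2 - 8 = 144 - 10 ≡ 4; y = λ·(2 - 4) - 10 ≡ 5. → (4, 5)

(4, 5)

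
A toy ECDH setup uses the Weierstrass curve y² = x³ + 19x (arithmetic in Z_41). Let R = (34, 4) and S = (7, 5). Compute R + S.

(34, 4) + (7, 5). λ = (5 - 4)/(7 - 34) ≡ 1/14 mod 41. 14⁻¹ ≡ 3 (mod 41), so λ ≡ 3.
  x = λ² - 34 - 7 = 9 - 41 ≡ 9; y = λ·(34 - 9) - 4 ≡ 30. → (9, 30)

(9, 30)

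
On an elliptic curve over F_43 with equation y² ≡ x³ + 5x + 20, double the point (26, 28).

(29, 42)

tangent at (26, 28): λ = (3·26² + 5)/(2·28) ≡ 12/13. 13⁻¹ ≡ 10 (mod 43), so λ ≡ 12·10 ≡ 34.
  x = λ² - 26 - 26 = 1156 - 52 ≡ 29; y = λ·(26 - 29) - 28 ≡ 42. → (29, 42)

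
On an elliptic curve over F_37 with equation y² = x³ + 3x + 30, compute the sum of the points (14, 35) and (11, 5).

(14, 35) + (11, 5). λ = (5 - 35)/(11 - 14) ≡ 7/34 mod 37. 34⁻¹ ≡ 12 (mod 37), so λ ≡ 10.
  x = λ² - 14 - 11 = 100 - 25 ≡ 1; y = λ·(14 - 1) - 35 ≡ 21. → (1, 21)

(1, 21)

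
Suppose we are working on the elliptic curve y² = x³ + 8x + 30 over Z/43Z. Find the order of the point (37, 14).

2P: tangent at (37, 14): λ = (3·37² + 8)/(2·14) ≡ 30/28. 28⁻¹ ≡ 20 (mod 43), so λ ≡ 30·20 ≡ 41.
  x = λ² - 37 - 37 = 1681 - 74 ≡ 16; y = λ·(37 - 16) - 14 ≡ 30. → (16, 30)
3P: (16, 30) + (37, 14). λ = (14 - 30)/(37 - 16) ≡ 27/21 mod 43. 21⁻¹ ≡ 41 (mod 43), so λ ≡ 32.
  x = λ² - 16 - 37 = 1024 - 53 ≡ 25; y = λ·(16 - 25) - 30 ≡ 26. → (25, 26)
4P: (25, 26) + (37, 14). λ = (14 - 26)/(37 - 25) ≡ 31/12 mod 43. 12⁻¹ ≡ 18 (mod 43), so λ ≡ 42.
  x = λ² - 25 - 37 = 1764 - 62 ≡ 25; y = λ·(25 - 25) - 26 ≡ 17. → (25, 17)
5P: (25, 17) + (37, 14). λ = (14 - 17)/(37 - 25) ≡ 40/12 mod 43. 12⁻¹ ≡ 18 (mod 43), so λ ≡ 32.
  x = λ² - 25 - 37 = 1024 - 62 ≡ 16; y = λ·(25 - 16) - 17 ≡ 13. → (16, 13)
6P: (16, 13) + (37, 14). λ = (14 - 13)/(37 - 16) ≡ 1/21 mod 43. 21⁻¹ ≡ 41 (mod 43), so λ ≡ 41.
  x = λ² - 16 - 37 = 1681 - 53 ≡ 37; y = λ·(16 - 37) - 13 ≡ 29. → (37, 29)
7P: (37, 29) + (37, 14): same x and y₁ ≡ -y₂, so the sum is O.
7P = O, so the order is 7.

7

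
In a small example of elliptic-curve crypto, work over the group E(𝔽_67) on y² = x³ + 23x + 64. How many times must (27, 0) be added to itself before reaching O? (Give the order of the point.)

2

2P: (27, 0) + (27, 0): same x and y₁ ≡ -y₂, so the sum is O.
2P = O, so the order is 2.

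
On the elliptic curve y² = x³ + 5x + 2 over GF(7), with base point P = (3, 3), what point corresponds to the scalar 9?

Repeated addition: build up to 9P.
2P: tangent at (3, 3): λ = (3·3² + 5)/(2·3) ≡ 4/6. 6⁻¹ ≡ 6 (mod 7), so λ ≡ 4·6 ≡ 3.
  x = λ² - 3 - 3 = 9 - 6 ≡ 3; y = λ·(3 - 3) - 3 ≡ 4. → (3, 4)
3P: (3, 4) + (3, 3): same x and y₁ ≡ -y₂, so the sum is O.
4P: O + (3, 3) = (3, 3) (identity).
5P: tangent at (3, 3): λ = (3·3² + 5)/(2·3) ≡ 4/6. 6⁻¹ ≡ 6 (mod 7) since 6·6 = 36 ≡ 1, so λ ≡ 4·6 ≡ 3.
  x = λ² - 3 - 3 = 9 - 6 ≡ 3; y = λ·(3 - 3) - 3 ≡ 4. → (3, 4)
6P: (3, 4) + (3, 3): same x and y₁ ≡ -y₂, so the sum is O.
7P: O + (3, 3) = (3, 3) (identity).
8P: tangent at (3, 3): λ = (3·3² + 5)/(2·3) ≡ 4/6. 6⁻¹ ≡ 6 (mod 7), so λ ≡ 4·6 ≡ 3.
  x = λ² - 3 - 3 = 9 - 6 ≡ 3; y = λ·(3 - 3) - 3 ≡ 4. → (3, 4)
9P: (3, 4) + (3, 3): same x and y₁ ≡ -y₂, so the sum is O.

O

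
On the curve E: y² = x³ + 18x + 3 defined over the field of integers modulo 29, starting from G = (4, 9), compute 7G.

O

Repeated addition: build up to 7G.
2G: tangent at (4, 9): λ = (3·4² + 18)/(2·9) ≡ 8/18. 18⁻¹ ≡ 21 (mod 29) since 18·21 = 378 ≡ 1, so λ ≡ 8·21 ≡ 23.
  x = λ² - 4 - 4 = 529 - 8 ≡ 28; y = λ·(4 - 28) - 9 ≡ 19. → (28, 19)
3G: (28, 19) + (4, 9). λ = (9 - 19)/(4 - 28) ≡ 19/5 mod 29. 5⁻¹ ≡ 6 (mod 29), so λ ≡ 27.
  x = λ² - 28 - 4 = 729 - 32 ≡ 1; y = λ·(28 - 1) - 19 ≡ 14. → (1, 14)
4G: (1, 14) + (4, 9). λ = (9 - 14)/(4 - 1) ≡ 24/3 mod 29. 3⁻¹ ≡ 10 (mod 29), so λ ≡ 8.
  x = λ² - 1 - 4 = 64 - 5 ≡ 1; y = λ·(1 - 1) - 14 ≡ 15. → (1, 15)
5G: (1, 15) + (4, 9). λ = (9 - 15)/(4 - 1) ≡ 23/3 mod 29. 3⁻¹ ≡ 10 (mod 29), so λ ≡ 27.
  x = λ² - 1 - 4 = 729 - 5 ≡ 28; y = λ·(1 - 28) - 15 ≡ 10. → (28, 10)
6G: (28, 10) + (4, 9). λ = (9 - 10)/(4 - 28) ≡ 28/5 mod 29. 5⁻¹ ≡ 6 (mod 29) since 5·6 = 30 ≡ 1, so λ ≡ 23.
  x = λ² - 28 - 4 = 529 - 32 ≡ 4; y = λ·(28 - 4) - 10 ≡ 20. → (4, 20)
7G: (4, 20) + (4, 9): same x and y₁ ≡ -y₂, so the sum is the point at infinity.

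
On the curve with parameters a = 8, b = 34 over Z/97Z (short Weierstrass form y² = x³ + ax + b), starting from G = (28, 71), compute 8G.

Repeated addition: build up to 8G.
2G: tangent at (28, 71): λ = (3·28² + 8)/(2·71) ≡ 32/45. 45⁻¹ ≡ 69 (mod 97), so λ ≡ 32·69 ≡ 74.
  x = λ² - 28 - 28 = 5476 - 56 ≡ 85; y = λ·(28 - 85) - 71 ≡ 76. → (85, 76)
3G: (85, 76) + (28, 71). λ = (71 - 76)/(28 - 85) ≡ 92/40 mod 97. 40⁻¹ ≡ 17 (mod 97), so λ ≡ 12.
  x = λ² - 85 - 28 = 144 - 113 ≡ 31; y = λ·(85 - 31) - 76 ≡ 87. → (31, 87)
4G: (31, 87) + (28, 71). λ = (71 - 87)/(28 - 31) ≡ 81/94 mod 97. 94⁻¹ ≡ 32 (mod 97) since 94·32 = 3008 ≡ 1, so λ ≡ 70.
  x = λ² - 31 - 28 = 4900 - 59 ≡ 88; y = λ·(31 - 88) - 87 ≡ 94. → (88, 94)
5G: (88, 94) + (28, 71). λ = (71 - 94)/(28 - 88) ≡ 74/37 mod 97. 37⁻¹ ≡ 21 (mod 97) since 37·21 = 777 ≡ 1, so λ ≡ 2.
  x = λ² - 88 - 28 = 4 - 116 ≡ 82; y = λ·(88 - 82) - 94 ≡ 15. → (82, 15)
6G: (82, 15) + (28, 71). λ = (71 - 15)/(28 - 82) ≡ 56/43 mod 97. 43⁻¹ ≡ 88 (mod 97), so λ ≡ 78.
  x = λ² - 82 - 28 = 6084 - 110 ≡ 57; y = λ·(82 - 57) - 15 ≡ 92. → (57, 92)
7G: (57, 92) + (28, 71). λ = (71 - 92)/(28 - 57) ≡ 76/68 mod 97. 68⁻¹ ≡ 10 (mod 97) since 68·10 = 680 ≡ 1, so λ ≡ 81.
  x = λ² - 57 - 28 = 6561 - 85 ≡ 74; y = λ·(57 - 74) - 92 ≡ 83. → (74, 83)
8G: (74, 83) + (28, 71). λ = (71 - 83)/(28 - 74) ≡ 85/51 mod 97. 51⁻¹ ≡ 78 (mod 97), so λ ≡ 34.
  x = λ² - 74 - 28 = 1156 - 102 ≡ 84; y = λ·(74 - 84) - 83 ≡ 62. → (84, 62)

(84, 62)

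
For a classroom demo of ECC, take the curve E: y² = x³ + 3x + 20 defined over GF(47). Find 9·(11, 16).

Write P = (11, 16).
Double-and-add on 9 = (1001)₂. Start with P = (11, 16) for the leading 1-bit.
double: tangent at (11, 16): λ = (3·11² + 3)/(2·16) ≡ 37/32. 32⁻¹ ≡ 25 (mod 47), so λ ≡ 37·25 ≡ 32.
  x = λ² - 11 - 11 = 1024 - 22 ≡ 15; y = λ·(11 - 15) - 16 ≡ 44. → (15, 44)
double: tangent at (15, 44): λ = (3·15² + 3)/(2·44) ≡ 20/41. 41⁻¹ ≡ 39 (mod 47), so λ ≡ 20·39 ≡ 28.
  x = λ² - 15 - 15 = 784 - 30 ≡ 2; y = λ·(15 - 2) - 44 ≡ 38. → (2, 38)
double: tangent at (2, 38): λ = (3·2² + 3)/(2·38) ≡ 15/29. 29⁻¹ ≡ 13 (mod 47) since 29·13 = 377 ≡ 1, so λ ≡ 15·13 ≡ 7.
  x = λ² - 2 - 2 = 49 - 4 ≡ 45; y = λ·(2 - 45) - 38 ≡ 37. → (45, 37)
add P: (45, 37) + (11, 16). λ = (16 - 37)/(11 - 45) ≡ 26/13 mod 47. 13⁻¹ ≡ 29 (mod 47) since 13·29 = 377 ≡ 1, so λ ≡ 2.
  x = λ² - 45 - 11 = 4 - 56 ≡ 42; y = λ·(45 - 42) - 37 ≡ 16. → (42, 16)

(42, 16)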